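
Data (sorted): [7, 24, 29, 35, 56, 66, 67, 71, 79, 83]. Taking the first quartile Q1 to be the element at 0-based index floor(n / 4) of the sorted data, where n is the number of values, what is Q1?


The list has n = 10 elements.
Q1 index = floor(10 / 4) = floor(2.5) = 2
Counting from index 0 in the sorted data, the element at index 2 is 29.
Final answer: 29


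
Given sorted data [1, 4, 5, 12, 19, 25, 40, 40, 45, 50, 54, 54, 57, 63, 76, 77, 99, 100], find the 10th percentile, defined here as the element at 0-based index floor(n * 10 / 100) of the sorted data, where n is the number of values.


The dataset has n = 18 elements.
Index = floor(18 * 10 / 100) = floor(180 / 100) = floor(1.8) = 1
Counting from index 0 in the sorted data, the element at index 1 is 4.
Final answer: 4


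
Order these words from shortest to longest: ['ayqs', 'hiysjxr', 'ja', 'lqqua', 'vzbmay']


Compute lengths:
  'ayqs' has length 4
  'hiysjxr' has length 7
  'ja' has length 2
  'lqqua' has length 5
  'vzbmay' has length 6
Lengths in increasing order: 2 < 4 < 5 < 6 < 7
Listing the words in that order gives the answer.
Final answer: ['ja', 'ayqs', 'lqqua', 'vzbmay', 'hiysjxr']


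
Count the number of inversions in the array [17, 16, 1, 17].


For each element, count the later elements that are smaller than it:
  17 (index 0): smaller elements after it = [16, 1] -> 2
  16 (index 1): smaller elements after it = [1] -> 1
  1 (index 2): smaller elements after it = [] -> 0
Total inversions = 2 + 1 + 0 = 3
Final answer: 3


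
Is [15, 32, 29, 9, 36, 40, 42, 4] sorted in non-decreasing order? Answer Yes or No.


Check consecutive pairs:
  15 <= 32? True
  32 <= 29? False
  29 <= 9? False
  9 <= 36? True
  36 <= 40? True
  40 <= 42? True
  42 <= 4? False
3 consecutive pair(s) are out of order, so the list is not sorted.
Final answer: No


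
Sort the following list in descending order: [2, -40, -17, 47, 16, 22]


Original list: [2, -40, -17, 47, 16, 22]
Repeatedly take the largest remaining element:
  Remaining [2, -40, -17, 47, 16, 22] -> largest is 47
  Remaining [2, -40, -17, 16, 22] -> largest is 22
  Remaining [2, -40, -17, 16] -> largest is 16
  Remaining [2, -40, -17] -> largest is 2
  Remaining [-40, -17] -> largest is -17
  Remaining [-40] -> largest is -40
Collecting the picks in order gives the descending list.
Final answer: [47, 22, 16, 2, -17, -40]


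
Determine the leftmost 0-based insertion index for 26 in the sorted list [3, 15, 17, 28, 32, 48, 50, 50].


List is sorted: [3, 15, 17, 28, 32, 48, 50, 50]
We need the leftmost position where 26 can be inserted, i.e. the first index whose element is >= 26 (or the end of the list if none is).
Binary search with low=0, high=8 (0-based indices):
  low=0, high=8, mid=4: a[4]=32 >= 26, so high = 4
  low=0, high=4, mid=2: a[2]=17 < 26, so low = 3
  low=3, high=4, mid=3: a[3]=28 >= 26, so high = 3
Now low = high = 3, so the insertion index is 3.
Final answer: 3


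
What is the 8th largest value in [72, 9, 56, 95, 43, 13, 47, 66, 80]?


Sort descending: [95, 80, 72, 66, 56, 47, 43, 13, 9]
The 8th element (1-indexed) is at index 7.
Value = 13
Final answer: 13


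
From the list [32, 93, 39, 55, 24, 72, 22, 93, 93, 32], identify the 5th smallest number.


Sort ascending: [22, 24, 32, 32, 39, 55, 72, 93, 93, 93]
The 5th element (1-indexed) is at index 4.
Value = 39
Final answer: 39


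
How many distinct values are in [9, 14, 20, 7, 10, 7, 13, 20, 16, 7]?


List all unique values:
Distinct values: [7, 9, 10, 13, 14, 16, 20]
Count = 7
Final answer: 7


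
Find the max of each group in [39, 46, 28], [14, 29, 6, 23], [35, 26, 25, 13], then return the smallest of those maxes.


Find max of each group:
  Group 1: [39, 46, 28] -> max = 46
  Group 2: [14, 29, 6, 23] -> max = 29
  Group 3: [35, 26, 25, 13] -> max = 35
Maxes: [46, 29, 35]
Minimum of maxes = 29
Final answer: 29


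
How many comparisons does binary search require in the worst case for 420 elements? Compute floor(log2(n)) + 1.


Binary search halves the search space each step.
Maximum comparisons = floor(log2(420)) + 1
log2(420) = 8.7142
floor(log2(420)) = 8, so 8 + 1 = 9
Final answer: 9


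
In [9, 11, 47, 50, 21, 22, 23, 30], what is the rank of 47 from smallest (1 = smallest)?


Sort ascending: [9, 11, 21, 22, 23, 30, 47, 50]
Find 47 in the sorted list.
47 is at position 7 (1-indexed).
Final answer: 7


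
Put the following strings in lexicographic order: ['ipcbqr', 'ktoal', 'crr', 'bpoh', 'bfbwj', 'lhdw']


Compare strings character by character (the first differing letter decides):
  'bfbwj' < 'bpoh' since 'f' < 'p' at position 2
  'bpoh' < 'crr' since 'b' < 'c' at position 1
  'crr' < 'ipcbqr' since 'c' < 'i' at position 1
  'ipcbqr' < 'ktoal' since 'i' < 'k' at position 1
  'ktoal' < 'lhdw' since 'k' < 'l' at position 1
Chaining these comparisons gives the alphabetical order.
Final answer: ['bfbwj', 'bpoh', 'crr', 'ipcbqr', 'ktoal', 'lhdw']


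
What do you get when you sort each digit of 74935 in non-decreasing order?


The number 74935 has digits: 7, 4, 9, 3, 5
Sorted: 3, 4, 5, 7, 9
Joining the sorted digits gives the result.
Final answer: 34579


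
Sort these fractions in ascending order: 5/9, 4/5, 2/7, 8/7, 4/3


Convert to decimal for comparison:
  5/9 = 0.5556
  4/5 = 0.8
  2/7 = 0.2857
  8/7 = 1.1429
  4/3 = 1.3333
Decimals in increasing order: 0.2857 < 0.5556 < 0.8 < 1.1429 < 1.3333
Writing each back as its fraction gives the sorted order.
Final answer: 2/7, 5/9, 4/5, 8/7, 4/3


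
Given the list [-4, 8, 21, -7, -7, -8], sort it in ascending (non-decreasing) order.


Original list: [-4, 8, 21, -7, -7, -8]
Repeatedly take the smallest remaining element:
  Remaining [-4, 8, 21, -7, -7, -8] -> smallest is -8
  Remaining [-4, 8, 21, -7, -7] -> smallest is -7
  Remaining [-4, 8, 21, -7] -> smallest is -7
  Remaining [-4, 8, 21] -> smallest is -4
  Remaining [8, 21] -> smallest is 8
  Remaining [21] -> smallest is 21
Collecting the picks in order gives the sorted list.
Final answer: [-8, -7, -7, -4, 8, 21]


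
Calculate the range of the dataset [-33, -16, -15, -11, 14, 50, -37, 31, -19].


Maximum value: 50
Minimum value: -37
Range = 50 - (-37) = 87
Final answer: 87


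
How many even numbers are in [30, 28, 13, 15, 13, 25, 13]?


Check each element:
  30 is even
  28 is even
  13 is odd
  15 is odd
  13 is odd
  25 is odd
  13 is odd
Evens: [30, 28]
Count of evens = 2
Final answer: 2


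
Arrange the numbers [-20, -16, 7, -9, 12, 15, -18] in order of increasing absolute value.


Compute absolute values:
  |-20| = 20
  |-16| = 16
  |7| = 7
  |-9| = 9
  |12| = 12
  |15| = 15
  |-18| = 18
Absolute values in increasing order: 7 < 9 < 12 < 15 < 16 < 18 < 20
Listing the original numbers in that order gives the answer.
Final answer: [7, -9, 12, 15, -16, -18, -20]


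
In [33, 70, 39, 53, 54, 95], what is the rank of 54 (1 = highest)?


Sort descending: [95, 70, 54, 53, 39, 33]
Find 54 in the sorted list.
54 is at position 3.
Final answer: 3


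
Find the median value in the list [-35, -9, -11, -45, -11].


First, sort the list: [-45, -35, -11, -11, -9]
The list has 5 elements (odd count).
The middle index is 2 (0-based), and the element there is -11.
Final answer: -11


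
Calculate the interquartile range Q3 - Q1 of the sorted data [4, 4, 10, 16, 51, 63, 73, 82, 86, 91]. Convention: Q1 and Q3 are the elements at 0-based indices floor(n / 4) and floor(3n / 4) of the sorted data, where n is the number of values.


The data has n = 10 elements.
Q1 index = floor(10 / 4) = floor(2.5) = 2; Q3 index = floor(3 * 10 / 4) = floor(7.5) = 7
Q1 = element at index 2 = 10
Q3 = element at index 7 = 82
IQR = 82 - 10 = 72
Final answer: 72


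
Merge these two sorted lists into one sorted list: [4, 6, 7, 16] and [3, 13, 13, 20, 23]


List A: [4, 6, 7, 16]
List B: [3, 13, 13, 20, 23]
Repeatedly compare the front elements and take the smaller:
  4 vs 3 -> take 3
  4 vs 13 -> take 4
  6 vs 13 -> take 6
  7 vs 13 -> take 7
  16 vs 13 -> take 13
  16 vs 13 -> take 13
  16 vs 20 -> take 16
  A is exhausted; append the rest of B: [20, 23]
Final answer: [3, 4, 6, 7, 13, 13, 16, 20, 23]


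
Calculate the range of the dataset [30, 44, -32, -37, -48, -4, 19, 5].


Maximum value: 44
Minimum value: -48
Range = 44 - (-48) = 92
Final answer: 92


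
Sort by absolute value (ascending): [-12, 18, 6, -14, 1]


Compute absolute values:
  |-12| = 12
  |18| = 18
  |6| = 6
  |-14| = 14
  |1| = 1
Absolute values in increasing order: 1 < 6 < 12 < 14 < 18
Listing the original numbers in that order gives the answer.
Final answer: [1, 6, -12, -14, 18]


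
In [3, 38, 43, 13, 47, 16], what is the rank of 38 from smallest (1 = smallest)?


Sort ascending: [3, 13, 16, 38, 43, 47]
Find 38 in the sorted list.
38 is at position 4 (1-indexed).
Final answer: 4


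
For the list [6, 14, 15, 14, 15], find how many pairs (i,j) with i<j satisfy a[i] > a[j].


For each element, count the later elements that are smaller than it:
  6 (index 0): smaller elements after it = [] -> 0
  14 (index 1): smaller elements after it = [] -> 0
  15 (index 2): smaller elements after it = [14] -> 1
  14 (index 3): smaller elements after it = [] -> 0
Total inversions = 0 + 0 + 1 + 0 = 1
Final answer: 1


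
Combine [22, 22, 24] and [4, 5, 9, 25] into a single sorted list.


List A: [22, 22, 24]
List B: [4, 5, 9, 25]
Repeatedly compare the front elements and take the smaller:
  22 vs 4 -> take 4
  22 vs 5 -> take 5
  22 vs 9 -> take 9
  22 vs 25 -> take 22
  22 vs 25 -> take 22
  24 vs 25 -> take 24
  A is exhausted; append the rest of B: [25]
Final answer: [4, 5, 9, 22, 22, 24, 25]


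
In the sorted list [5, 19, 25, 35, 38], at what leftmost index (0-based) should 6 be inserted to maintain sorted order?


List is sorted: [5, 19, 25, 35, 38]
We need the leftmost position where 6 can be inserted, i.e. the first index whose element is >= 6 (or the end of the list if none is).
Binary search with low=0, high=5 (0-based indices):
  low=0, high=5, mid=2: a[2]=25 >= 6, so high = 2
  low=0, high=2, mid=1: a[1]=19 >= 6, so high = 1
  low=0, high=1, mid=0: a[0]=5 < 6, so low = 1
Now low = high = 1, so the insertion index is 1.
Final answer: 1


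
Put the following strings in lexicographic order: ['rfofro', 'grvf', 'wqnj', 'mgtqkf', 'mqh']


Compare strings character by character (the first differing letter decides):
  'grvf' < 'mgtqkf' since 'g' < 'm' at position 1
  'mgtqkf' < 'mqh' since 'g' < 'q' at position 2
  'mqh' < 'rfofro' since 'm' < 'r' at position 1
  'rfofro' < 'wqnj' since 'r' < 'w' at position 1
Chaining these comparisons gives the alphabetical order.
Final answer: ['grvf', 'mgtqkf', 'mqh', 'rfofro', 'wqnj']


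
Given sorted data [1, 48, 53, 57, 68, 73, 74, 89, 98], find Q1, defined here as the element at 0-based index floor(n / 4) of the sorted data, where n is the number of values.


The list has n = 9 elements.
Q1 index = floor(9 / 4) = floor(2.25) = 2
Counting from index 0 in the sorted data, the element at index 2 is 53.
Final answer: 53


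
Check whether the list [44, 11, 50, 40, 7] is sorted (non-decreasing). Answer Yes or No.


Check consecutive pairs:
  44 <= 11? False
  11 <= 50? True
  50 <= 40? False
  40 <= 7? False
3 consecutive pair(s) are out of order, so the list is not sorted.
Final answer: No


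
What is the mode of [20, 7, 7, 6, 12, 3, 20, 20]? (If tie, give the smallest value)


Count the frequency of each value:
  3 appears 1 time(s)
  6 appears 1 time(s)
  7 appears 2 time(s)
  12 appears 1 time(s)
  20 appears 3 time(s)
Maximum frequency is 3.
Only 20 reaches that frequency, so it is the mode.
Final answer: 20


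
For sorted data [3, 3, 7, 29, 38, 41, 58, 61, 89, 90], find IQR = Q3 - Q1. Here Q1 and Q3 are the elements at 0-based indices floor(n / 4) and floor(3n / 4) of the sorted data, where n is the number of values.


The data has n = 10 elements.
Q1 index = floor(10 / 4) = floor(2.5) = 2; Q3 index = floor(3 * 10 / 4) = floor(7.5) = 7
Q1 = element at index 2 = 7
Q3 = element at index 7 = 61
IQR = 61 - 7 = 54
Final answer: 54


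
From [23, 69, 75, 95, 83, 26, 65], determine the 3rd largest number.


Sort descending: [95, 83, 75, 69, 65, 26, 23]
The 3rd element (1-indexed) is at index 2.
Value = 75
Final answer: 75


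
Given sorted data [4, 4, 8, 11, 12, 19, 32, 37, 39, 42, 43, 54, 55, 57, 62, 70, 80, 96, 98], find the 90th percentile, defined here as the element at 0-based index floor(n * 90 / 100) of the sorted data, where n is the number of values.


The dataset has n = 19 elements.
Index = floor(19 * 90 / 100) = floor(1710 / 100) = floor(17.1) = 17
Counting from index 0 in the sorted data, the element at index 17 is 96.
Final answer: 96


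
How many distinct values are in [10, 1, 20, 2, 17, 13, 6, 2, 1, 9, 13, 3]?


List all unique values:
Distinct values: [1, 2, 3, 6, 9, 10, 13, 17, 20]
Count = 9
Final answer: 9


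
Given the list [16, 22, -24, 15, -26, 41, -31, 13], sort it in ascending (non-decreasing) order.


Original list: [16, 22, -24, 15, -26, 41, -31, 13]
Repeatedly take the smallest remaining element:
  Remaining [16, 22, -24, 15, -26, 41, -31, 13] -> smallest is -31
  Remaining [16, 22, -24, 15, -26, 41, 13] -> smallest is -26
  Remaining [16, 22, -24, 15, 41, 13] -> smallest is -24
  Remaining [16, 22, 15, 41, 13] -> smallest is 13
  Remaining [16, 22, 15, 41] -> smallest is 15
  Remaining [16, 22, 41] -> smallest is 16
  Remaining [22, 41] -> smallest is 22
  Remaining [41] -> smallest is 41
Collecting the picks in order gives the sorted list.
Final answer: [-31, -26, -24, 13, 15, 16, 22, 41]


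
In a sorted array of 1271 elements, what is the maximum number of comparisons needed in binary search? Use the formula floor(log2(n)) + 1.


Binary search halves the search space each step.
Maximum comparisons = floor(log2(1271)) + 1
log2(1271) = 10.3117
floor(log2(1271)) = 10, so 10 + 1 = 11
Final answer: 11


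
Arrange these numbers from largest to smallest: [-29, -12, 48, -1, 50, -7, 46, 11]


Original list: [-29, -12, 48, -1, 50, -7, 46, 11]
Repeatedly take the largest remaining element:
  Remaining [-29, -12, 48, -1, 50, -7, 46, 11] -> largest is 50
  Remaining [-29, -12, 48, -1, -7, 46, 11] -> largest is 48
  Remaining [-29, -12, -1, -7, 46, 11] -> largest is 46
  Remaining [-29, -12, -1, -7, 11] -> largest is 11
  Remaining [-29, -12, -1, -7] -> largest is -1
  Remaining [-29, -12, -7] -> largest is -7
  Remaining [-29, -12] -> largest is -12
  Remaining [-29] -> largest is -29
Collecting the picks in order gives the descending list.
Final answer: [50, 48, 46, 11, -1, -7, -12, -29]


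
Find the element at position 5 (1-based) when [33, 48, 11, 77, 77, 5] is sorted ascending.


Sort ascending: [5, 11, 33, 48, 77, 77]
The 5th element (1-indexed) is at index 4.
Value = 77
Final answer: 77


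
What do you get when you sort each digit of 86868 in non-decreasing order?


The number 86868 has digits: 8, 6, 8, 6, 8
Sorted: 6, 6, 8, 8, 8
Joining the sorted digits gives the result.
Final answer: 66888


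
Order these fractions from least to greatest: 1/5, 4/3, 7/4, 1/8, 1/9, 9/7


Convert to decimal for comparison:
  1/5 = 0.2
  4/3 = 1.3333
  7/4 = 1.75
  1/8 = 0.125
  1/9 = 0.1111
  9/7 = 1.2857
Decimals in increasing order: 0.1111 < 0.125 < 0.2 < 1.2857 < 1.3333 < 1.75
Writing each back as its fraction gives the sorted order.
Final answer: 1/9, 1/8, 1/5, 9/7, 4/3, 7/4


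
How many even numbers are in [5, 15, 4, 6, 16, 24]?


Check each element:
  5 is odd
  15 is odd
  4 is even
  6 is even
  16 is even
  24 is even
Evens: [4, 6, 16, 24]
Count of evens = 4
Final answer: 4


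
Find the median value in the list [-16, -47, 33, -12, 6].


First, sort the list: [-47, -16, -12, 6, 33]
The list has 5 elements (odd count).
The middle index is 2 (0-based), and the element there is -12.
Final answer: -12


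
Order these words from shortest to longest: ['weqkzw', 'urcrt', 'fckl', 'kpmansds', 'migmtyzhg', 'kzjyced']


Compute lengths:
  'weqkzw' has length 6
  'urcrt' has length 5
  'fckl' has length 4
  'kpmansds' has length 8
  'migmtyzhg' has length 9
  'kzjyced' has length 7
Lengths in increasing order: 4 < 5 < 6 < 7 < 8 < 9
Listing the words in that order gives the answer.
Final answer: ['fckl', 'urcrt', 'weqkzw', 'kzjyced', 'kpmansds', 'migmtyzhg']


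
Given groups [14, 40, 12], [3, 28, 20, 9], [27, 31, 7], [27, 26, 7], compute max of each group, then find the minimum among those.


Find max of each group:
  Group 1: [14, 40, 12] -> max = 40
  Group 2: [3, 28, 20, 9] -> max = 28
  Group 3: [27, 31, 7] -> max = 31
  Group 4: [27, 26, 7] -> max = 27
Maxes: [40, 28, 31, 27]
Minimum of maxes = 27
Final answer: 27


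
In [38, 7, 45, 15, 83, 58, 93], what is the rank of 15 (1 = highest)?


Sort descending: [93, 83, 58, 45, 38, 15, 7]
Find 15 in the sorted list.
15 is at position 6.
Final answer: 6


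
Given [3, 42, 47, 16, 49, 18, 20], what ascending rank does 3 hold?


Sort ascending: [3, 16, 18, 20, 42, 47, 49]
Find 3 in the sorted list.
3 is at position 1 (1-indexed).
Final answer: 1


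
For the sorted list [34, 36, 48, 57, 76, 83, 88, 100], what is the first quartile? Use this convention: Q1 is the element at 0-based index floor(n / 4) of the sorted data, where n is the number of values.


The list has n = 8 elements.
Q1 index = floor(8 / 4) = floor(2) = 2
Counting from index 0 in the sorted data, the element at index 2 is 48.
Final answer: 48


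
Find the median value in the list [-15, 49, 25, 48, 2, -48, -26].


First, sort the list: [-48, -26, -15, 2, 25, 48, 49]
The list has 7 elements (odd count).
The middle index is 3 (0-based), and the element there is 2.
Final answer: 2


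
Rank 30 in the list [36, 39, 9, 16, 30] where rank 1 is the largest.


Sort descending: [39, 36, 30, 16, 9]
Find 30 in the sorted list.
30 is at position 3.
Final answer: 3


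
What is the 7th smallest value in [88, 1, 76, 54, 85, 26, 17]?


Sort ascending: [1, 17, 26, 54, 76, 85, 88]
The 7th element (1-indexed) is at index 6.
Value = 88
Final answer: 88


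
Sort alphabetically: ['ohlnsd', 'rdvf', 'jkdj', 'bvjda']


Compare strings character by character (the first differing letter decides):
  'bvjda' < 'jkdj' since 'b' < 'j' at position 1
  'jkdj' < 'ohlnsd' since 'j' < 'o' at position 1
  'ohlnsd' < 'rdvf' since 'o' < 'r' at position 1
Chaining these comparisons gives the alphabetical order.
Final answer: ['bvjda', 'jkdj', 'ohlnsd', 'rdvf']


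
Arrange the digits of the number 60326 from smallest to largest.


The number 60326 has digits: 6, 0, 3, 2, 6
Sorted: 0, 2, 3, 6, 6
Joining the sorted digits gives the result.
Final answer: 02366


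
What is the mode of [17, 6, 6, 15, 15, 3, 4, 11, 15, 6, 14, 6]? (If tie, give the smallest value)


Count the frequency of each value:
  3 appears 1 time(s)
  4 appears 1 time(s)
  6 appears 4 time(s)
  11 appears 1 time(s)
  14 appears 1 time(s)
  15 appears 3 time(s)
  17 appears 1 time(s)
Maximum frequency is 4.
Only 6 reaches that frequency, so it is the mode.
Final answer: 6


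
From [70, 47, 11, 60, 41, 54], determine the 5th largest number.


Sort descending: [70, 60, 54, 47, 41, 11]
The 5th element (1-indexed) is at index 4.
Value = 41
Final answer: 41


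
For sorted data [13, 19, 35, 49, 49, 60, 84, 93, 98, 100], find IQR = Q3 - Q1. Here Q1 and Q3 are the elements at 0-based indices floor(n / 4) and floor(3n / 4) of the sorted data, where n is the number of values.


The data has n = 10 elements.
Q1 index = floor(10 / 4) = floor(2.5) = 2; Q3 index = floor(3 * 10 / 4) = floor(7.5) = 7
Q1 = element at index 2 = 35
Q3 = element at index 7 = 93
IQR = 93 - 35 = 58
Final answer: 58


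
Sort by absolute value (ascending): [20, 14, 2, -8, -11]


Compute absolute values:
  |20| = 20
  |14| = 14
  |2| = 2
  |-8| = 8
  |-11| = 11
Absolute values in increasing order: 2 < 8 < 11 < 14 < 20
Listing the original numbers in that order gives the answer.
Final answer: [2, -8, -11, 14, 20]


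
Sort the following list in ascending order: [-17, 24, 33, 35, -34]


Original list: [-17, 24, 33, 35, -34]
Repeatedly take the smallest remaining element:
  Remaining [-17, 24, 33, 35, -34] -> smallest is -34
  Remaining [-17, 24, 33, 35] -> smallest is -17
  Remaining [24, 33, 35] -> smallest is 24
  Remaining [33, 35] -> smallest is 33
  Remaining [35] -> smallest is 35
Collecting the picks in order gives the sorted list.
Final answer: [-34, -17, 24, 33, 35]


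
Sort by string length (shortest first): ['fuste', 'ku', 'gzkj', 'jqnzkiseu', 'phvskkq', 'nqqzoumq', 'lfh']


Compute lengths:
  'fuste' has length 5
  'ku' has length 2
  'gzkj' has length 4
  'jqnzkiseu' has length 9
  'phvskkq' has length 7
  'nqqzoumq' has length 8
  'lfh' has length 3
Lengths in increasing order: 2 < 3 < 4 < 5 < 7 < 8 < 9
Listing the words in that order gives the answer.
Final answer: ['ku', 'lfh', 'gzkj', 'fuste', 'phvskkq', 'nqqzoumq', 'jqnzkiseu']


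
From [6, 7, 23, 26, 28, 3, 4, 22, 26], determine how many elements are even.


Check each element:
  6 is even
  7 is odd
  23 is odd
  26 is even
  28 is even
  3 is odd
  4 is even
  22 is even
  26 is even
Evens: [6, 26, 28, 4, 22, 26]
Count of evens = 6
Final answer: 6


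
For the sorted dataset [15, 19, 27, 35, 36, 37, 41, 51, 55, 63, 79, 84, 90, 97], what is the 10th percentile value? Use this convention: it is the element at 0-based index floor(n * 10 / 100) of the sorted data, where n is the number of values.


The dataset has n = 14 elements.
Index = floor(14 * 10 / 100) = floor(140 / 100) = floor(1.4) = 1
Counting from index 0 in the sorted data, the element at index 1 is 19.
Final answer: 19


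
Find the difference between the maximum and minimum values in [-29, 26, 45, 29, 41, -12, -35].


Maximum value: 45
Minimum value: -35
Range = 45 - (-35) = 80
Final answer: 80


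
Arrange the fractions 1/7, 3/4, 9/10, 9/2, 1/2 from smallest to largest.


Convert to decimal for comparison:
  1/7 = 0.1429
  3/4 = 0.75
  9/10 = 0.9
  9/2 = 4.5
  1/2 = 0.5
Decimals in increasing order: 0.1429 < 0.5 < 0.75 < 0.9 < 4.5
Writing each back as its fraction gives the sorted order.
Final answer: 1/7, 1/2, 3/4, 9/10, 9/2


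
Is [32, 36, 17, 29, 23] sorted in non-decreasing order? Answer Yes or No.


Check consecutive pairs:
  32 <= 36? True
  36 <= 17? False
  17 <= 29? True
  29 <= 23? False
2 consecutive pair(s) are out of order, so the list is not sorted.
Final answer: No


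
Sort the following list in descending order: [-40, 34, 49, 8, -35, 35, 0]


Original list: [-40, 34, 49, 8, -35, 35, 0]
Repeatedly take the largest remaining element:
  Remaining [-40, 34, 49, 8, -35, 35, 0] -> largest is 49
  Remaining [-40, 34, 8, -35, 35, 0] -> largest is 35
  Remaining [-40, 34, 8, -35, 0] -> largest is 34
  Remaining [-40, 8, -35, 0] -> largest is 8
  Remaining [-40, -35, 0] -> largest is 0
  Remaining [-40, -35] -> largest is -35
  Remaining [-40] -> largest is -40
Collecting the picks in order gives the descending list.
Final answer: [49, 35, 34, 8, 0, -35, -40]


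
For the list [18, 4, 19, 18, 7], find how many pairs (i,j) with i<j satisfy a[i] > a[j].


For each element, count the later elements that are smaller than it:
  18 (index 0): smaller elements after it = [4, 7] -> 2
  4 (index 1): smaller elements after it = [] -> 0
  19 (index 2): smaller elements after it = [18, 7] -> 2
  18 (index 3): smaller elements after it = [7] -> 1
Total inversions = 2 + 0 + 2 + 1 = 5
Final answer: 5


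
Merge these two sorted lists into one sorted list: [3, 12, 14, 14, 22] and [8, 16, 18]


List A: [3, 12, 14, 14, 22]
List B: [8, 16, 18]
Repeatedly compare the front elements and take the smaller:
  3 vs 8 -> take 3
  12 vs 8 -> take 8
  12 vs 16 -> take 12
  14 vs 16 -> take 14
  14 vs 16 -> take 14
  22 vs 16 -> take 16
  22 vs 18 -> take 18
  B is exhausted; append the rest of A: [22]
Final answer: [3, 8, 12, 14, 14, 16, 18, 22]


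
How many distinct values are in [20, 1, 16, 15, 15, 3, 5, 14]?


List all unique values:
Distinct values: [1, 3, 5, 14, 15, 16, 20]
Count = 7
Final answer: 7


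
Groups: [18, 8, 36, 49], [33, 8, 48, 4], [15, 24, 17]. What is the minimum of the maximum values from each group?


Find max of each group:
  Group 1: [18, 8, 36, 49] -> max = 49
  Group 2: [33, 8, 48, 4] -> max = 48
  Group 3: [15, 24, 17] -> max = 24
Maxes: [49, 48, 24]
Minimum of maxes = 24
Final answer: 24


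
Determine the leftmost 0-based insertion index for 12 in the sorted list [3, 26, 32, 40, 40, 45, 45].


List is sorted: [3, 26, 32, 40, 40, 45, 45]
We need the leftmost position where 12 can be inserted, i.e. the first index whose element is >= 12 (or the end of the list if none is).
Binary search with low=0, high=7 (0-based indices):
  low=0, high=7, mid=3: a[3]=40 >= 12, so high = 3
  low=0, high=3, mid=1: a[1]=26 >= 12, so high = 1
  low=0, high=1, mid=0: a[0]=3 < 12, so low = 1
Now low = high = 1, so the insertion index is 1.
Final answer: 1


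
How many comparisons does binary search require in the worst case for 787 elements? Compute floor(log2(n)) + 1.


Binary search halves the search space each step.
Maximum comparisons = floor(log2(787)) + 1
log2(787) = 9.6202
floor(log2(787)) = 9, so 9 + 1 = 10
Final answer: 10


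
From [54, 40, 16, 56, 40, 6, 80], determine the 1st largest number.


Sort descending: [80, 56, 54, 40, 40, 16, 6]
The 1st element (1-indexed) is at index 0.
Value = 80
Final answer: 80


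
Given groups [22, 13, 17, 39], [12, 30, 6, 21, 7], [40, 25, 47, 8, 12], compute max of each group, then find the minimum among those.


Find max of each group:
  Group 1: [22, 13, 17, 39] -> max = 39
  Group 2: [12, 30, 6, 21, 7] -> max = 30
  Group 3: [40, 25, 47, 8, 12] -> max = 47
Maxes: [39, 30, 47]
Minimum of maxes = 30
Final answer: 30


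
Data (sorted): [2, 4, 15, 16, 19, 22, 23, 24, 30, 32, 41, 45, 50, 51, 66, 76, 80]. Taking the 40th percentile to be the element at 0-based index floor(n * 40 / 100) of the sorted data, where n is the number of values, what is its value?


The dataset has n = 17 elements.
Index = floor(17 * 40 / 100) = floor(680 / 100) = floor(6.8) = 6
Counting from index 0 in the sorted data, the element at index 6 is 23.
Final answer: 23


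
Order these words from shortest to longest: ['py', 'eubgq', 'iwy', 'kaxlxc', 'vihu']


Compute lengths:
  'py' has length 2
  'eubgq' has length 5
  'iwy' has length 3
  'kaxlxc' has length 6
  'vihu' has length 4
Lengths in increasing order: 2 < 3 < 4 < 5 < 6
Listing the words in that order gives the answer.
Final answer: ['py', 'iwy', 'vihu', 'eubgq', 'kaxlxc']


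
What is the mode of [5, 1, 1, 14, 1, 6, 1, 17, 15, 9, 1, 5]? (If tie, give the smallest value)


Count the frequency of each value:
  1 appears 5 time(s)
  5 appears 2 time(s)
  6 appears 1 time(s)
  9 appears 1 time(s)
  14 appears 1 time(s)
  15 appears 1 time(s)
  17 appears 1 time(s)
Maximum frequency is 5.
Only 1 reaches that frequency, so it is the mode.
Final answer: 1


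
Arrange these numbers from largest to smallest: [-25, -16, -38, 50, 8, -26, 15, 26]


Original list: [-25, -16, -38, 50, 8, -26, 15, 26]
Repeatedly take the largest remaining element:
  Remaining [-25, -16, -38, 50, 8, -26, 15, 26] -> largest is 50
  Remaining [-25, -16, -38, 8, -26, 15, 26] -> largest is 26
  Remaining [-25, -16, -38, 8, -26, 15] -> largest is 15
  Remaining [-25, -16, -38, 8, -26] -> largest is 8
  Remaining [-25, -16, -38, -26] -> largest is -16
  Remaining [-25, -38, -26] -> largest is -25
  Remaining [-38, -26] -> largest is -26
  Remaining [-38] -> largest is -38
Collecting the picks in order gives the descending list.
Final answer: [50, 26, 15, 8, -16, -25, -26, -38]


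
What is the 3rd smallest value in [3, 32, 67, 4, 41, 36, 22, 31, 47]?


Sort ascending: [3, 4, 22, 31, 32, 36, 41, 47, 67]
The 3rd element (1-indexed) is at index 2.
Value = 22
Final answer: 22


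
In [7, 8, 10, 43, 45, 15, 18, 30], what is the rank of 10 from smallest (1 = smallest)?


Sort ascending: [7, 8, 10, 15, 18, 30, 43, 45]
Find 10 in the sorted list.
10 is at position 3 (1-indexed).
Final answer: 3


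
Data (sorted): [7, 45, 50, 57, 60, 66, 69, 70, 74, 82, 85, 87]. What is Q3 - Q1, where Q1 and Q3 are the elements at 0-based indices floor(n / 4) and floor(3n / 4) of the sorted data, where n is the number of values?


The data has n = 12 elements.
Q1 index = floor(12 / 4) = floor(3) = 3; Q3 index = floor(3 * 12 / 4) = floor(9) = 9
Q1 = element at index 3 = 57
Q3 = element at index 9 = 82
IQR = 82 - 57 = 25
Final answer: 25


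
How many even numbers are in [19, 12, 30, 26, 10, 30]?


Check each element:
  19 is odd
  12 is even
  30 is even
  26 is even
  10 is even
  30 is even
Evens: [12, 30, 26, 10, 30]
Count of evens = 5
Final answer: 5


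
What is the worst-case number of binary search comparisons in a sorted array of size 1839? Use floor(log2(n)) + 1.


Binary search halves the search space each step.
Maximum comparisons = floor(log2(1839)) + 1
log2(1839) = 10.8447
floor(log2(1839)) = 10, so 10 + 1 = 11
Final answer: 11


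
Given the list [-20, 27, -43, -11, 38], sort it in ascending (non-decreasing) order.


Original list: [-20, 27, -43, -11, 38]
Repeatedly take the smallest remaining element:
  Remaining [-20, 27, -43, -11, 38] -> smallest is -43
  Remaining [-20, 27, -11, 38] -> smallest is -20
  Remaining [27, -11, 38] -> smallest is -11
  Remaining [27, 38] -> smallest is 27
  Remaining [38] -> smallest is 38
Collecting the picks in order gives the sorted list.
Final answer: [-43, -20, -11, 27, 38]


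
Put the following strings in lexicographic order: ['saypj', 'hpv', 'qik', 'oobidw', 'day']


Compare strings character by character (the first differing letter decides):
  'day' < 'hpv' since 'd' < 'h' at position 1
  'hpv' < 'oobidw' since 'h' < 'o' at position 1
  'oobidw' < 'qik' since 'o' < 'q' at position 1
  'qik' < 'saypj' since 'q' < 's' at position 1
Chaining these comparisons gives the alphabetical order.
Final answer: ['day', 'hpv', 'oobidw', 'qik', 'saypj']


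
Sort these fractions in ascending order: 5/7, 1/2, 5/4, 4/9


Convert to decimal for comparison:
  5/7 = 0.7143
  1/2 = 0.5
  5/4 = 1.25
  4/9 = 0.4444
Decimals in increasing order: 0.4444 < 0.5 < 0.7143 < 1.25
Writing each back as its fraction gives the sorted order.
Final answer: 4/9, 1/2, 5/7, 5/4


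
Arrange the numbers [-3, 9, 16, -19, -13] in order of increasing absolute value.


Compute absolute values:
  |-3| = 3
  |9| = 9
  |16| = 16
  |-19| = 19
  |-13| = 13
Absolute values in increasing order: 3 < 9 < 13 < 16 < 19
Listing the original numbers in that order gives the answer.
Final answer: [-3, 9, -13, 16, -19]


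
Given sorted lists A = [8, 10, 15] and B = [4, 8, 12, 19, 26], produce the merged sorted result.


List A: [8, 10, 15]
List B: [4, 8, 12, 19, 26]
Repeatedly compare the front elements and take the smaller:
  8 vs 4 -> take 4
  8 vs 8 -> take 8
  10 vs 8 -> take 8
  10 vs 12 -> take 10
  15 vs 12 -> take 12
  15 vs 19 -> take 15
  A is exhausted; append the rest of B: [19, 26]
Final answer: [4, 8, 8, 10, 12, 15, 19, 26]


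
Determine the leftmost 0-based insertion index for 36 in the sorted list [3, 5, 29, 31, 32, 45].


List is sorted: [3, 5, 29, 31, 32, 45]
We need the leftmost position where 36 can be inserted, i.e. the first index whose element is >= 36 (or the end of the list if none is).
Binary search with low=0, high=6 (0-based indices):
  low=0, high=6, mid=3: a[3]=31 < 36, so low = 4
  low=4, high=6, mid=5: a[5]=45 >= 36, so high = 5
  low=4, high=5, mid=4: a[4]=32 < 36, so low = 5
Now low = high = 5, so the insertion index is 5.
Final answer: 5


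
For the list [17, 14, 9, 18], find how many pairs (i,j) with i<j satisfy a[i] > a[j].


For each element, count the later elements that are smaller than it:
  17 (index 0): smaller elements after it = [14, 9] -> 2
  14 (index 1): smaller elements after it = [9] -> 1
  9 (index 2): smaller elements after it = [] -> 0
Total inversions = 2 + 1 + 0 = 3
Final answer: 3


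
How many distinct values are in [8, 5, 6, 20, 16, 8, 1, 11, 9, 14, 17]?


List all unique values:
Distinct values: [1, 5, 6, 8, 9, 11, 14, 16, 17, 20]
Count = 10
Final answer: 10


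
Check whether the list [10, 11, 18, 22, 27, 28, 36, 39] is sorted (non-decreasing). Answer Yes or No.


Check consecutive pairs:
  10 <= 11? True
  11 <= 18? True
  18 <= 22? True
  22 <= 27? True
  27 <= 28? True
  28 <= 36? True
  36 <= 39? True
Every consecutive pair is in order, so the list is non-decreasing.
Final answer: Yes


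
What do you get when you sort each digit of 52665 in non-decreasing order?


The number 52665 has digits: 5, 2, 6, 6, 5
Sorted: 2, 5, 5, 6, 6
Joining the sorted digits gives the result.
Final answer: 25566


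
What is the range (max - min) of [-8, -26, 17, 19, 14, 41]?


Maximum value: 41
Minimum value: -26
Range = 41 - (-26) = 67
Final answer: 67


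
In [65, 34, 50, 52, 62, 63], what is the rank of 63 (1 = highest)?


Sort descending: [65, 63, 62, 52, 50, 34]
Find 63 in the sorted list.
63 is at position 2.
Final answer: 2


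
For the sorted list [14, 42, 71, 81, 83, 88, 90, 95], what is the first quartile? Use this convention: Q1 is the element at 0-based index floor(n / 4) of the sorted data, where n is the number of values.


The list has n = 8 elements.
Q1 index = floor(8 / 4) = floor(2) = 2
Counting from index 0 in the sorted data, the element at index 2 is 71.
Final answer: 71


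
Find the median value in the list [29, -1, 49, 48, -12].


First, sort the list: [-12, -1, 29, 48, 49]
The list has 5 elements (odd count).
The middle index is 2 (0-based), and the element there is 29.
Final answer: 29


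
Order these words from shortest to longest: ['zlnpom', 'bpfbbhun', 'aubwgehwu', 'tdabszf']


Compute lengths:
  'zlnpom' has length 6
  'bpfbbhun' has length 8
  'aubwgehwu' has length 9
  'tdabszf' has length 7
Lengths in increasing order: 6 < 7 < 8 < 9
Listing the words in that order gives the answer.
Final answer: ['zlnpom', 'tdabszf', 'bpfbbhun', 'aubwgehwu']


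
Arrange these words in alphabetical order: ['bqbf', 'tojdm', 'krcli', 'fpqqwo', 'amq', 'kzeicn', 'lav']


Compare strings character by character (the first differing letter decides):
  'amq' < 'bqbf' since 'a' < 'b' at position 1
  'bqbf' < 'fpqqwo' since 'b' < 'f' at position 1
  'fpqqwo' < 'krcli' since 'f' < 'k' at position 1
  'krcli' < 'kzeicn' since 'r' < 'z' at position 2
  'kzeicn' < 'lav' since 'k' < 'l' at position 1
  'lav' < 'tojdm' since 'l' < 't' at position 1
Chaining these comparisons gives the alphabetical order.
Final answer: ['amq', 'bqbf', 'fpqqwo', 'krcli', 'kzeicn', 'lav', 'tojdm']


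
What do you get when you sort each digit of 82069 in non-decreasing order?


The number 82069 has digits: 8, 2, 0, 6, 9
Sorted: 0, 2, 6, 8, 9
Joining the sorted digits gives the result.
Final answer: 02689


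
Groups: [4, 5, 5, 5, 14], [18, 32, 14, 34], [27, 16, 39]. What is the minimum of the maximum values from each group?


Find max of each group:
  Group 1: [4, 5, 5, 5, 14] -> max = 14
  Group 2: [18, 32, 14, 34] -> max = 34
  Group 3: [27, 16, 39] -> max = 39
Maxes: [14, 34, 39]
Minimum of maxes = 14
Final answer: 14


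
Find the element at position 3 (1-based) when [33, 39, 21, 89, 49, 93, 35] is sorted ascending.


Sort ascending: [21, 33, 35, 39, 49, 89, 93]
The 3rd element (1-indexed) is at index 2.
Value = 35
Final answer: 35


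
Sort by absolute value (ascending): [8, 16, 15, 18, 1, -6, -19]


Compute absolute values:
  |8| = 8
  |16| = 16
  |15| = 15
  |18| = 18
  |1| = 1
  |-6| = 6
  |-19| = 19
Absolute values in increasing order: 1 < 6 < 8 < 15 < 16 < 18 < 19
Listing the original numbers in that order gives the answer.
Final answer: [1, -6, 8, 15, 16, 18, -19]


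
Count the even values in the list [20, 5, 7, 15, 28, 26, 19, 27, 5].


Check each element:
  20 is even
  5 is odd
  7 is odd
  15 is odd
  28 is even
  26 is even
  19 is odd
  27 is odd
  5 is odd
Evens: [20, 28, 26]
Count of evens = 3
Final answer: 3


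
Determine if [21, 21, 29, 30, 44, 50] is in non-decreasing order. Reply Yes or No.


Check consecutive pairs:
  21 <= 21? True
  21 <= 29? True
  29 <= 30? True
  30 <= 44? True
  44 <= 50? True
Every consecutive pair is in order, so the list is non-decreasing.
Final answer: Yes


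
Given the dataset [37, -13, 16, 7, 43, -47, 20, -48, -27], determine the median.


First, sort the list: [-48, -47, -27, -13, 7, 16, 20, 37, 43]
The list has 9 elements (odd count).
The middle index is 4 (0-based), and the element there is 7.
Final answer: 7


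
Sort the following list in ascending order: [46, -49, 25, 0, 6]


Original list: [46, -49, 25, 0, 6]
Repeatedly take the smallest remaining element:
  Remaining [46, -49, 25, 0, 6] -> smallest is -49
  Remaining [46, 25, 0, 6] -> smallest is 0
  Remaining [46, 25, 6] -> smallest is 6
  Remaining [46, 25] -> smallest is 25
  Remaining [46] -> smallest is 46
Collecting the picks in order gives the sorted list.
Final answer: [-49, 0, 6, 25, 46]


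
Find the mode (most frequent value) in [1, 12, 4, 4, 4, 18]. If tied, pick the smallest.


Count the frequency of each value:
  1 appears 1 time(s)
  4 appears 3 time(s)
  12 appears 1 time(s)
  18 appears 1 time(s)
Maximum frequency is 3.
Only 4 reaches that frequency, so it is the mode.
Final answer: 4


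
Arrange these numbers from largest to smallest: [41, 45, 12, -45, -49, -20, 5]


Original list: [41, 45, 12, -45, -49, -20, 5]
Repeatedly take the largest remaining element:
  Remaining [41, 45, 12, -45, -49, -20, 5] -> largest is 45
  Remaining [41, 12, -45, -49, -20, 5] -> largest is 41
  Remaining [12, -45, -49, -20, 5] -> largest is 12
  Remaining [-45, -49, -20, 5] -> largest is 5
  Remaining [-45, -49, -20] -> largest is -20
  Remaining [-45, -49] -> largest is -45
  Remaining [-49] -> largest is -49
Collecting the picks in order gives the descending list.
Final answer: [45, 41, 12, 5, -20, -45, -49]


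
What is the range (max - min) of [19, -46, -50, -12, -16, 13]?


Maximum value: 19
Minimum value: -50
Range = 19 - (-50) = 69
Final answer: 69


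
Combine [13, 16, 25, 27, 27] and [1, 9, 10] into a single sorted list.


List A: [13, 16, 25, 27, 27]
List B: [1, 9, 10]
Repeatedly compare the front elements and take the smaller:
  13 vs 1 -> take 1
  13 vs 9 -> take 9
  13 vs 10 -> take 10
  B is exhausted; append the rest of A: [13, 16, 25, 27, 27]
Final answer: [1, 9, 10, 13, 16, 25, 27, 27]


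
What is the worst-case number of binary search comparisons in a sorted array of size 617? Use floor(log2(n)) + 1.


Binary search halves the search space each step.
Maximum comparisons = floor(log2(617)) + 1
log2(617) = 9.2691
floor(log2(617)) = 9, so 9 + 1 = 10
Final answer: 10


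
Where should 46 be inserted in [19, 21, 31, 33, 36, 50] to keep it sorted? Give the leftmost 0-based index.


List is sorted: [19, 21, 31, 33, 36, 50]
We need the leftmost position where 46 can be inserted, i.e. the first index whose element is >= 46 (or the end of the list if none is).
Binary search with low=0, high=6 (0-based indices):
  low=0, high=6, mid=3: a[3]=33 < 46, so low = 4
  low=4, high=6, mid=5: a[5]=50 >= 46, so high = 5
  low=4, high=5, mid=4: a[4]=36 < 46, so low = 5
Now low = high = 5, so the insertion index is 5.
Final answer: 5


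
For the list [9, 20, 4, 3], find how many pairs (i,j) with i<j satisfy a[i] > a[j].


For each element, count the later elements that are smaller than it:
  9 (index 0): smaller elements after it = [4, 3] -> 2
  20 (index 1): smaller elements after it = [4, 3] -> 2
  4 (index 2): smaller elements after it = [3] -> 1
Total inversions = 2 + 2 + 1 = 5
Final answer: 5
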